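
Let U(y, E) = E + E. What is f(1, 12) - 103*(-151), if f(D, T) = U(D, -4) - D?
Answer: 15544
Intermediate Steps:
U(y, E) = 2*E
f(D, T) = -8 - D (f(D, T) = 2*(-4) - D = -8 - D)
f(1, 12) - 103*(-151) = (-8 - 1*1) - 103*(-151) = (-8 - 1) + 15553 = -9 + 15553 = 15544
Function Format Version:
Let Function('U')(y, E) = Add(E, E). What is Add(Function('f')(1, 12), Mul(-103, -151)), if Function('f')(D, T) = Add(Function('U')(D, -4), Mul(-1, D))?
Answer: 15544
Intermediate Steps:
Function('U')(y, E) = Mul(2, E)
Function('f')(D, T) = Add(-8, Mul(-1, D)) (Function('f')(D, T) = Add(Mul(2, -4), Mul(-1, D)) = Add(-8, Mul(-1, D)))
Add(Function('f')(1, 12), Mul(-103, -151)) = Add(Add(-8, Mul(-1, 1)), Mul(-103, -151)) = Add(Add(-8, -1), 15553) = Add(-9, 15553) = 15544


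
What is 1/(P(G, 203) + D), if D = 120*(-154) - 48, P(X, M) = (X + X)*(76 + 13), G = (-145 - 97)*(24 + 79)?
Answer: -1/4455356 ≈ -2.2445e-7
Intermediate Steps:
G = -24926 (G = -242*103 = -24926)
P(X, M) = 178*X (P(X, M) = (2*X)*89 = 178*X)
D = -18528 (D = -18480 - 48 = -18528)
1/(P(G, 203) + D) = 1/(178*(-24926) - 18528) = 1/(-4436828 - 18528) = 1/(-4455356) = -1/4455356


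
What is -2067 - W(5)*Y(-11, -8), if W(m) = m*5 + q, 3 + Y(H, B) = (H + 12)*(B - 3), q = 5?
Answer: -1647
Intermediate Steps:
Y(H, B) = -3 + (-3 + B)*(12 + H) (Y(H, B) = -3 + (H + 12)*(B - 3) = -3 + (12 + H)*(-3 + B) = -3 + (-3 + B)*(12 + H))
W(m) = 5 + 5*m (W(m) = m*5 + 5 = 5*m + 5 = 5 + 5*m)
-2067 - W(5)*Y(-11, -8) = -2067 - (5 + 5*5)*(-39 - 3*(-11) + 12*(-8) - 8*(-11)) = -2067 - (5 + 25)*(-39 + 33 - 96 + 88) = -2067 - 30*(-14) = -2067 - 1*(-420) = -2067 + 420 = -1647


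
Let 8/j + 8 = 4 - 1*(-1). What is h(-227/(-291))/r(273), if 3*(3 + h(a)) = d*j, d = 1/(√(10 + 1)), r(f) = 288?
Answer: -1/96 - √11/3564 ≈ -0.011347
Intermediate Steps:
j = -8/3 (j = 8/(-8 + (4 - 1*(-1))) = 8/(-8 + (4 + 1)) = 8/(-8 + 5) = 8/(-3) = 8*(-⅓) = -8/3 ≈ -2.6667)
d = √11/11 (d = 1/(√11) = √11/11 ≈ 0.30151)
h(a) = -3 - 8*√11/99 (h(a) = -3 + ((√11/11)*(-8/3))/3 = -3 + (-8*√11/33)/3 = -3 - 8*√11/99)
h(-227/(-291))/r(273) = (-3 - 8*√11/99)/288 = (-3 - 8*√11/99)*(1/288) = -1/96 - √11/3564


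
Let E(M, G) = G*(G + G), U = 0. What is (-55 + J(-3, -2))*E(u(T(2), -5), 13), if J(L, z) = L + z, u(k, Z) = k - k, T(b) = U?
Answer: -20280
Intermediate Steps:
T(b) = 0
u(k, Z) = 0
E(M, G) = 2*G² (E(M, G) = G*(2*G) = 2*G²)
(-55 + J(-3, -2))*E(u(T(2), -5), 13) = (-55 + (-3 - 2))*(2*13²) = (-55 - 5)*(2*169) = -60*338 = -20280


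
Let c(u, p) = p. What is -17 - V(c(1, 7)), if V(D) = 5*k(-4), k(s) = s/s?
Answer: -22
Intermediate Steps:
k(s) = 1
V(D) = 5 (V(D) = 5*1 = 5)
-17 - V(c(1, 7)) = -17 - 1*5 = -17 - 5 = -22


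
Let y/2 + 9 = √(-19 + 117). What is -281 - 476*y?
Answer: 8287 - 6664*√2 ≈ -1137.3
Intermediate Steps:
y = -18 + 14*√2 (y = -18 + 2*√(-19 + 117) = -18 + 2*√98 = -18 + 2*(7*√2) = -18 + 14*√2 ≈ 1.7990)
-281 - 476*y = -281 - 476*(-18 + 14*√2) = -281 + (8568 - 6664*√2) = 8287 - 6664*√2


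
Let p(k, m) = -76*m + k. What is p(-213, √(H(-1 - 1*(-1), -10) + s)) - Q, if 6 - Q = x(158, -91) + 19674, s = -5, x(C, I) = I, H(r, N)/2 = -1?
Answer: 19364 - 76*I*√7 ≈ 19364.0 - 201.08*I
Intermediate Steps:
H(r, N) = -2 (H(r, N) = 2*(-1) = -2)
p(k, m) = k - 76*m
Q = -19577 (Q = 6 - (-91 + 19674) = 6 - 1*19583 = 6 - 19583 = -19577)
p(-213, √(H(-1 - 1*(-1), -10) + s)) - Q = (-213 - 76*√(-2 - 5)) - 1*(-19577) = (-213 - 76*I*√7) + 19577 = 19364 - 76*I*√7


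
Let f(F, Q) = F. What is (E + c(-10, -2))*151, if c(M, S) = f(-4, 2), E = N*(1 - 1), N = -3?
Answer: -604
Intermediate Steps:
E = 0 (E = -3*(1 - 1) = -3*0 = 0)
c(M, S) = -4
(E + c(-10, -2))*151 = (0 - 4)*151 = -4*151 = -604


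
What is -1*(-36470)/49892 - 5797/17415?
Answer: 172950563/434434590 ≈ 0.39811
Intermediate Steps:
-1*(-36470)/49892 - 5797/17415 = 36470*(1/49892) - 5797*1/17415 = 18235/24946 - 5797/17415 = 172950563/434434590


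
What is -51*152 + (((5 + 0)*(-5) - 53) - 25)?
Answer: -7855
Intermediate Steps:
-51*152 + (((5 + 0)*(-5) - 53) - 25) = -7752 + ((5*(-5) - 53) - 25) = -7752 + ((-25 - 53) - 25) = -7752 + (-78 - 25) = -7752 - 103 = -7855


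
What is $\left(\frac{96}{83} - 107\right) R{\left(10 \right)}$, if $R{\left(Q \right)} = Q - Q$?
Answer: $0$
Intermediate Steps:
$R{\left(Q \right)} = 0$
$\left(\frac{96}{83} - 107\right) R{\left(10 \right)} = \left(\frac{96}{83} - 107\right) 0 = \left(- \frac{8785}{83}\right) 0 = 0$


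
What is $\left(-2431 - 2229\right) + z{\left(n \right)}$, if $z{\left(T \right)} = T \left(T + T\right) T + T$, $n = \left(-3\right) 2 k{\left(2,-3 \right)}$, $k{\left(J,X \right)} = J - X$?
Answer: $-58690$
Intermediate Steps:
$n = -30$ ($n = \left(-3\right) 2 \left(2 - -3\right) = - 6 \left(2 + 3\right) = \left(-6\right) 5 = -30$)
$z{\left(T \right)} = T + 2 T^{3}$ ($z{\left(T \right)} = T 2 T T + T = 2 T^{2} T + T = 2 T^{3} + T = T + 2 T^{3}$)
$\left(-2431 - 2229\right) + z{\left(n \right)} = \left(-2431 - 2229\right) + \left(-30 + 2 \left(-30\right)^{3}\right) = -4660 + \left(-30 + 2 \left(-27000\right)\right) = -4660 - 54030 = -58690$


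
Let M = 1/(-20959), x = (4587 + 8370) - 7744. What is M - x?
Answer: -109259268/20959 ≈ -5213.0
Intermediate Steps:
x = 5213 (x = 12957 - 7744 = 5213)
M = -1/20959 ≈ -4.7712e-5
M - x = -1/20959 - 1*5213 = -1/20959 - 5213 = -109259268/20959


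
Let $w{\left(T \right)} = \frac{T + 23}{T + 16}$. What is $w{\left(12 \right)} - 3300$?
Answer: $- \frac{13195}{4} \approx -3298.8$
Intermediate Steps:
$w{\left(T \right)} = \frac{23 + T}{16 + T}$
$w{\left(12 \right)} - 3300 = \frac{23 + 12}{16 + 12} - 3300 = \frac{1}{28} \cdot 35 - 3300 = \frac{5}{4} - 3300 = - \frac{13195}{4}$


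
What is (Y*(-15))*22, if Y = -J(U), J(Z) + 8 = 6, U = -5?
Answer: -660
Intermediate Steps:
J(Z) = -2 (J(Z) = -8 + 6 = -2)
Y = 2 (Y = -1*(-2) = 2)
(Y*(-15))*22 = (2*(-15))*22 = -30*22 = -660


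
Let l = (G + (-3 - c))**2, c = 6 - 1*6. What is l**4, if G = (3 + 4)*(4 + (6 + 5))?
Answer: 11716593810022656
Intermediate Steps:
c = 0 (c = 6 - 6 = 0)
G = 105 (G = 7*(4 + 11) = 7*15 = 105)
l = 10404 (l = (105 + (-3 - 1*0))**2 = (105 + (-3 + 0))**2 = (105 - 3)**2 = 102**2 = 10404)
l**4 = 10404**4 = 11716593810022656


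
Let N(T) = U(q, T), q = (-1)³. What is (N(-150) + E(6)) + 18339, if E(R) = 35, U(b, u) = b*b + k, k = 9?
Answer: 18384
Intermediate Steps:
q = -1
U(b, u) = 9 + b² (U(b, u) = b*b + 9 = b² + 9 = 9 + b²)
N(T) = 10 (N(T) = 9 + (-1)² = 9 + 1 = 10)
(N(-150) + E(6)) + 18339 = (10 + 35) + 18339 = 45 + 18339 = 18384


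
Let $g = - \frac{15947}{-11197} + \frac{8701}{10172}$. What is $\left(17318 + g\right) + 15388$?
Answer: $\frac{3725338420085}{113895884} \approx 32708.0$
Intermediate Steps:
$g = \frac{259637981}{113895884}$ ($g = \left(-15947\right) \left(- \frac{1}{11197}\right) + 8701 \cdot \frac{1}{10172} = \frac{15947}{11197} + \frac{8701}{10172} = \frac{259637981}{113895884} \approx 2.2796$)
$\left(17318 + g\right) + 15388 = \left(17318 + \frac{259637981}{113895884}\right) + 15388 = \frac{1972708557093}{113895884} + 15388 = \frac{3725338420085}{113895884}$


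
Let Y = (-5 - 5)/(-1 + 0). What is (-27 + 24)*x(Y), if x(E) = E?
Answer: -30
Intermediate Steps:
Y = 10 (Y = -10/(-1) = -10*(-1) = 10)
(-27 + 24)*x(Y) = (-27 + 24)*10 = -3*10 = -30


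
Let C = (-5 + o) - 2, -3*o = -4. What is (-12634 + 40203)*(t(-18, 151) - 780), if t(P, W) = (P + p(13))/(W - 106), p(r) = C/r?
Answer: -37759026211/1755 ≈ -2.1515e+7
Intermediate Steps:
o = 4/3 (o = -1/3*(-4) = 4/3 ≈ 1.3333)
C = -17/3 (C = (-5 + 4/3) - 2 = -11/3 - 2 = -17/3 ≈ -5.6667)
p(r) = -17/(3*r)
t(P, W) = (-17/39 + P)/(-106 + W) (t(P, W) = (P - 17/3/13)/(W - 106) = (P - 17/3*1/13)/(-106 + W) = (P - 17/39)/(-106 + W) = (-17/39 + P)/(-106 + W))
(-12634 + 40203)*(t(-18, 151) - 780) = (-12634 + 40203)*((-17/39 - 18)/(-106 + 151) - 780) = 27569*(-719/39/45 - 780) = 27569*((1/45)*(-719/39) - 780) = 27569*(-719/1755 - 780) = 27569*(-1369619/1755) = -37759026211/1755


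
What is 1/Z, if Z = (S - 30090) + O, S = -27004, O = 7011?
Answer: -1/50083 ≈ -1.9967e-5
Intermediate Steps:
Z = -50083 (Z = (-27004 - 30090) + 7011 = -57094 + 7011 = -50083)
1/Z = 1/(-50083) = -1/50083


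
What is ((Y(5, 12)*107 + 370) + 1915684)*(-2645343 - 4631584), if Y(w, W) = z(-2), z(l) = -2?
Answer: -13941427823680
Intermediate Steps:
Y(w, W) = -2
((Y(5, 12)*107 + 370) + 1915684)*(-2645343 - 4631584) = ((-2*107 + 370) + 1915684)*(-2645343 - 4631584) = ((-214 + 370) + 1915684)*(-7276927) = (156 + 1915684)*(-7276927) = 1915840*(-7276927) = -13941427823680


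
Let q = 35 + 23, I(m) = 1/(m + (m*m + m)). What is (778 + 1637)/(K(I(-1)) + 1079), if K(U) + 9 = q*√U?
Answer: 1292025/574132 - 70035*I/574132 ≈ 2.2504 - 0.12198*I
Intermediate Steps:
I(m) = 1/(m² + 2*m) (I(m) = 1/(m + (m² + m)) = 1/(m + (m + m²)) = 1/(m² + 2*m))
q = 58
K(U) = -9 + 58*√U
(778 + 1637)/(K(I(-1)) + 1079) = (778 + 1637)/((-9 + 58*√(1/((-1)*(2 - 1)))) + 1079) = 2415/((-9 + 58*√(-1/1)) + 1079) = 2415/((-9 + 58*√(-1*1)) + 1079) = 2415/((-9 + 58*√(-1)) + 1079) = 2415/((-9 + 58*I) + 1079) = 2415/(1070 + 58*I) = 2415*((1070 - 58*I)/1148264) = 2415*(1070 - 58*I)/1148264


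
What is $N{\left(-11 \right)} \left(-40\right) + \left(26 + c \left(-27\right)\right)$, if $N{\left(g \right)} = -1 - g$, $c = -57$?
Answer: $1165$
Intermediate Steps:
$N{\left(-11 \right)} \left(-40\right) + \left(26 + c \left(-27\right)\right) = \left(-1 - -11\right) \left(-40\right) + \left(26 - -1539\right) = \left(-1 + 11\right) \left(-40\right) + \left(26 + 1539\right) = 10 \left(-40\right) + 1565 = -400 + 1565 = 1165$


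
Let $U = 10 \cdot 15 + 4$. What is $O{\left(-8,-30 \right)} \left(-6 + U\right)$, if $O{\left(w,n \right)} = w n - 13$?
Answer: $33596$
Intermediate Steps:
$U = 154$ ($U = 150 + 4 = 154$)
$O{\left(w,n \right)} = -13 + n w$ ($O{\left(w,n \right)} = n w - 13 = -13 + n w$)
$O{\left(-8,-30 \right)} \left(-6 + U\right) = \left(-13 - -240\right) \left(-6 + 154\right) = \left(-13 + 240\right) 148 = 227 \cdot 148 = 33596$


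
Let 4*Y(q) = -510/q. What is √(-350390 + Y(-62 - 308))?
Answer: I*√1918733753/74 ≈ 591.94*I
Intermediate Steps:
Y(q) = -255/(2*q) (Y(q) = (-510/q)/4 = -255/(2*q))
√(-350390 + Y(-62 - 308)) = √(-350390 - 255/(2*(-62 - 308))) = √(-350390 - 255/2/(-370)) = √(-350390 - 255/2*(-1/370)) = √(-350390 + 51/148) = √(-51857669/148) = I*√1918733753/74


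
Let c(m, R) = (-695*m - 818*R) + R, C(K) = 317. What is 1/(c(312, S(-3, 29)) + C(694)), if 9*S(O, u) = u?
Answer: -9/1972400 ≈ -4.5630e-6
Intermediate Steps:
S(O, u) = u/9
c(m, R) = -817*R - 695*m (c(m, R) = (-818*R - 695*m) + R = -817*R - 695*m)
1/(c(312, S(-3, 29)) + C(694)) = 1/((-817*29/9 - 695*312) + 317) = 1/((-817*29/9 - 216840) + 317) = 1/((-23693/9 - 216840) + 317) = 1/(-1975253/9 + 317) = 1/(-1972400/9) = -9/1972400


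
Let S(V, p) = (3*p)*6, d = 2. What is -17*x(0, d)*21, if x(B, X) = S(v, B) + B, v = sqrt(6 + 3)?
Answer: 0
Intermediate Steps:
v = 3 (v = sqrt(9) = 3)
S(V, p) = 18*p
x(B, X) = 19*B (x(B, X) = 18*B + B = 19*B)
-17*x(0, d)*21 = -323*0*21 = -17*0*21 = 0*21 = 0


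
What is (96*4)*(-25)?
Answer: -9600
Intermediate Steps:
(96*4)*(-25) = 384*(-25) = -9600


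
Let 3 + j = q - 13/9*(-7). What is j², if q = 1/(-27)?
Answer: 36481/729 ≈ 50.043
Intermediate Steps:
q = -1/27 ≈ -0.037037
j = 191/27 (j = -3 + (-1/27 - 13/9*(-7)) = -3 + (-1/27 + 91/9) = -3 + 272/27 = 191/27 ≈ 7.0741)
j² = (191/27)² = 36481/729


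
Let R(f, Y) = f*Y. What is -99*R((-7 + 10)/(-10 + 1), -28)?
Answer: -924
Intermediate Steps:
R(f, Y) = Y*f
-99*R((-7 + 10)/(-10 + 1), -28) = -(-2772)*(-7 + 10)/(-10 + 1) = -(-2772)*3/(-9) = -(-2772)*3*(-⅑) = -(-2772)*(-1)/3 = -99*28/3 = -924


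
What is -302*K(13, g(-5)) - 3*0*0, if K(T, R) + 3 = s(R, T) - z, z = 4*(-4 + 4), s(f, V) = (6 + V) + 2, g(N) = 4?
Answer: -5436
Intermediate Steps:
s(f, V) = 8 + V
z = 0 (z = 4*0 = 0)
K(T, R) = 5 + T (K(T, R) = -3 + ((8 + T) - 1*0) = -3 + ((8 + T) + 0) = -3 + (8 + T) = 5 + T)
-302*K(13, g(-5)) - 3*0*0 = -302*(5 + 13) - 3*0*0 = -302*18 + 0*0 = -5436 + 0 = -5436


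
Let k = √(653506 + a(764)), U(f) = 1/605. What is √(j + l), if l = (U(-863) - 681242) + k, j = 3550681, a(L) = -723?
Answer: √(8680052980 + 3025*√652783)/55 ≈ 1694.2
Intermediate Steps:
U(f) = 1/605
k = √652783 (k = √(653506 - 723) = √652783 ≈ 807.95)
l = -412151409/605 + √652783 (l = (1/605 - 681242) + √652783 = -412151409/605 + √652783 ≈ -6.8043e+5)
√(j + l) = √(3550681 + (-412151409/605 + √652783)) = √(1736010596/605 + √652783)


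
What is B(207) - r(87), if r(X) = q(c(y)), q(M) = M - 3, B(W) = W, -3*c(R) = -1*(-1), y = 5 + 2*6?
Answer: 631/3 ≈ 210.33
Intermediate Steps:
y = 17 (y = 5 + 12 = 17)
c(R) = -1/3 (c(R) = -(-1)*(-1)/3 = -1/3*1 = -1/3)
q(M) = -3 + M
r(X) = -10/3 (r(X) = -3 - 1/3 = -10/3)
B(207) - r(87) = 207 - 1*(-10/3) = 207 + 10/3 = 631/3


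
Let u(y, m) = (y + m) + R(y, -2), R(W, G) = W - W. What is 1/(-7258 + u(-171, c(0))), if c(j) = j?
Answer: -1/7429 ≈ -0.00013461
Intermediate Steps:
R(W, G) = 0
u(y, m) = m + y (u(y, m) = (y + m) + 0 = (m + y) + 0 = m + y)
1/(-7258 + u(-171, c(0))) = 1/(-7258 + (0 - 171)) = 1/(-7258 - 171) = 1/(-7429) = -1/7429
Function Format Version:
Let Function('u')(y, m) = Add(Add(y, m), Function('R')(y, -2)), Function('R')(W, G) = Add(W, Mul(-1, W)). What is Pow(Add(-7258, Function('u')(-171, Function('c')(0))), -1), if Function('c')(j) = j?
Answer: Rational(-1, 7429) ≈ -0.00013461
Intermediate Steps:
Function('R')(W, G) = 0
Function('u')(y, m) = Add(m, y) (Function('u')(y, m) = Add(Add(y, m), 0) = Add(Add(m, y), 0) = Add(m, y))
Pow(Add(-7258, Function('u')(-171, Function('c')(0))), -1) = Pow(Add(-7258, Add(0, -171)), -1) = Pow(Add(-7258, -171), -1) = Pow(-7429, -1) = Rational(-1, 7429)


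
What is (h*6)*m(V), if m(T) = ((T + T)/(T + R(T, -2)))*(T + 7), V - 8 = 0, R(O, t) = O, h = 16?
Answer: 1440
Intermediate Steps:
V = 8 (V = 8 + 0 = 8)
m(T) = 7 + T (m(T) = ((T + T)/(T + T))*(T + 7) = ((2*T)/((2*T)))*(7 + T) = ((2*T)*(1/(2*T)))*(7 + T) = 1*(7 + T) = 7 + T)
(h*6)*m(V) = (16*6)*(7 + 8) = 96*15 = 1440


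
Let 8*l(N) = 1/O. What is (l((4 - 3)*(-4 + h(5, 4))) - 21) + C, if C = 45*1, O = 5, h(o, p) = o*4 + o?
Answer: 961/40 ≈ 24.025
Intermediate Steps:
h(o, p) = 5*o (h(o, p) = 4*o + o = 5*o)
C = 45
l(N) = 1/40 (l(N) = (⅛)/5 = (⅛)*(⅕) = 1/40)
(l((4 - 3)*(-4 + h(5, 4))) - 21) + C = (1/40 - 21) + 45 = -839/40 + 45 = 961/40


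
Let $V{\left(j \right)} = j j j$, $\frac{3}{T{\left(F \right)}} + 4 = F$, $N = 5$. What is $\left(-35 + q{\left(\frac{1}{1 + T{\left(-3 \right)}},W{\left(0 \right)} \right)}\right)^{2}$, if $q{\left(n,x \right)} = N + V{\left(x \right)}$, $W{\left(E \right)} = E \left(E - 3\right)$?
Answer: $900$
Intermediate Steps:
$W{\left(E \right)} = E \left(-3 + E\right)$
$T{\left(F \right)} = \frac{3}{-4 + F}$
$V{\left(j \right)} = j^{3}$ ($V{\left(j \right)} = j^{2} j = j^{3}$)
$q{\left(n,x \right)} = 5 + x^{3}$
$\left(-35 + q{\left(\frac{1}{1 + T{\left(-3 \right)}},W{\left(0 \right)} \right)}\right)^{2} = \left(-35 + \left(5 + \left(0 \left(-3 + 0\right)\right)^{3}\right)\right)^{2} = \left(-35 + \left(5 + \left(0 \left(-3\right)\right)^{3}\right)\right)^{2} = \left(-35 + \left(5 + 0^{3}\right)\right)^{2} = \left(-35 + \left(5 + 0\right)\right)^{2} = \left(-35 + 5\right)^{2} = \left(-30\right)^{2} = 900$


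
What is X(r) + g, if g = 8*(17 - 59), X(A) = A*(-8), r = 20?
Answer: -496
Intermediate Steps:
X(A) = -8*A
g = -336 (g = 8*(-42) = -336)
X(r) + g = -8*20 - 336 = -160 - 336 = -496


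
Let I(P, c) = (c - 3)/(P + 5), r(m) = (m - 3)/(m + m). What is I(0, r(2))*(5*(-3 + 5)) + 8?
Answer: 3/2 ≈ 1.5000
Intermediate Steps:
r(m) = (-3 + m)/(2*m) (r(m) = (-3 + m)/((2*m)) = (-3 + m)*(1/(2*m)) = (-3 + m)/(2*m))
I(P, c) = (-3 + c)/(5 + P)
I(0, r(2))*(5*(-3 + 5)) + 8 = ((-3 + (1/2)*(-3 + 2)/2)/(5 + 0))*(5*(-3 + 5)) + 8 = ((-3 + (1/2)*(1/2)*(-1))/5)*(5*2) + 8 = ((-3 - 1/4)/5)*10 + 8 = ((1/5)*(-13/4))*10 + 8 = -13/20*10 + 8 = -13/2 + 8 = 3/2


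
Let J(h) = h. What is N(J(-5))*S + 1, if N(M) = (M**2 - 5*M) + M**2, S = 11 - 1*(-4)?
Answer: 1126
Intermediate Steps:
S = 15 (S = 11 + 4 = 15)
N(M) = -5*M + 2*M**2
N(J(-5))*S + 1 = -5*(-5 + 2*(-5))*15 + 1 = -5*(-5 - 10)*15 + 1 = -5*(-15)*15 + 1 = 75*15 + 1 = 1125 + 1 = 1126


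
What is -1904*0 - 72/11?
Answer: -72/11 ≈ -6.5455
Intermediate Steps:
-1904*0 - 72/11 = -136*0 - 72*1/11 = 0 - 72/11 = -72/11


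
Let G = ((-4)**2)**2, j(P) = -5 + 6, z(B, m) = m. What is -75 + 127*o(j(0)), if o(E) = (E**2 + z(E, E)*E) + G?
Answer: 32691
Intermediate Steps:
j(P) = 1
G = 256 (G = 16**2 = 256)
o(E) = 256 + 2*E**2 (o(E) = (E**2 + E*E) + 256 = (E**2 + E**2) + 256 = 2*E**2 + 256 = 256 + 2*E**2)
-75 + 127*o(j(0)) = -75 + 127*(256 + 2*1**2) = -75 + 127*(256 + 2*1) = -75 + 127*(256 + 2) = -75 + 127*258 = -75 + 32766 = 32691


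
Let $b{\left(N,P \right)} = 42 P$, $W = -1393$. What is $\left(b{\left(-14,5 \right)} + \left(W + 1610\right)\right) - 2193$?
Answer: $-1766$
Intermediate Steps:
$\left(b{\left(-14,5 \right)} + \left(W + 1610\right)\right) - 2193 = \left(42 \cdot 5 + \left(-1393 + 1610\right)\right) - 2193 = \left(210 + 217\right) - 2193 = 427 - 2193 = -1766$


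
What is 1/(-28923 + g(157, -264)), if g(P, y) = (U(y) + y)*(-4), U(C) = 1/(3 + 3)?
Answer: -3/83603 ≈ -3.5884e-5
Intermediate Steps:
U(C) = 1/6
g(P, y) = -2/3 - 4*y (g(P, y) = (1/6 + y)*(-4) = -2/3 - 4*y)
1/(-28923 + g(157, -264)) = 1/(-28923 + (-2/3 - 4*(-264))) = 1/(-28923 + (-2/3 + 1056)) = 1/(-28923 + 3166/3) = 1/(-83603/3) = -3/83603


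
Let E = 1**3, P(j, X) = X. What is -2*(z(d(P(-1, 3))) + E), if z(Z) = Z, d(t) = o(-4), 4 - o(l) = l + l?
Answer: -26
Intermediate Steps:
o(l) = 4 - 2*l (o(l) = 4 - (l + l) = 4 - 2*l)
d(t) = 12 (d(t) = 4 - 2*(-4) = 4 + 8 = 12)
E = 1
-2*(z(d(P(-1, 3))) + E) = -2*(12 + 1) = -2*13 = -26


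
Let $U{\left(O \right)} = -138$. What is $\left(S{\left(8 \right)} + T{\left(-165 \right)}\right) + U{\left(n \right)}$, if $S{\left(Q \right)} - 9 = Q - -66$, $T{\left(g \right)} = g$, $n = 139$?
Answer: $-220$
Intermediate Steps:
$S{\left(Q \right)} = 75 + Q$ ($S{\left(Q \right)} = 9 + \left(Q - -66\right) = 9 + \left(Q + 66\right) = 9 + \left(66 + Q\right) = 75 + Q$)
$\left(S{\left(8 \right)} + T{\left(-165 \right)}\right) + U{\left(n \right)} = \left(\left(75 + 8\right) - 165\right) - 138 = \left(83 - 165\right) - 138 = -82 - 138 = -220$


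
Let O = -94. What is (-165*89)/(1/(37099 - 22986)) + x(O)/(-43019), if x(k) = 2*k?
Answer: -8915662153507/43019 ≈ -2.0725e+8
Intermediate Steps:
(-165*89)/(1/(37099 - 22986)) + x(O)/(-43019) = (-165*89)/(1/(37099 - 22986)) + (2*(-94))/(-43019) = -14685/(1/14113) - 188*(-1/43019) = -14685/1/14113 + 188/43019 = -14685*14113 + 188/43019 = -207249405 + 188/43019 = -8915662153507/43019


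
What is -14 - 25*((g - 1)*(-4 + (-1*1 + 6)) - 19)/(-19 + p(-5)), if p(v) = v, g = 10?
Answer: -293/12 ≈ -24.417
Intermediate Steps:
-14 - 25*((g - 1)*(-4 + (-1*1 + 6)) - 19)/(-19 + p(-5)) = -14 - 25*((10 - 1)*(-4 + (-1*1 + 6)) - 19)/(-19 - 5) = -14 - 25*(9*(-4 + (-1 + 6)) - 19)/(-24) = -14 - 25*(9*(-4 + 5) - 19)*(-1)/24 = -14 - 25*(9*1 - 19)*(-1)/24 = -14 - 25*(9 - 19)*(-1)/24 = -14 - (-250)*(-1)/24 = -14 - 25*5/12 = -14 - 125/12 = -293/12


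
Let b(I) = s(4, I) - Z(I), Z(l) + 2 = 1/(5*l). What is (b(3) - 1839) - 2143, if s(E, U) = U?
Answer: -59656/15 ≈ -3977.1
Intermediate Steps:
Z(l) = -2 + 1/(5*l)
b(I) = 2 + I - 1/(5*I) (b(I) = I - (-2 + 1/(5*I)) = I + (2 - 1/(5*I)) = 2 + I - 1/(5*I))
(b(3) - 1839) - 2143 = ((2 + 3 - ⅕/3) - 1839) - 2143 = ((2 + 3 - ⅕*⅓) - 1839) - 2143 = ((2 + 3 - 1/15) - 1839) - 2143 = (74/15 - 1839) - 2143 = -27511/15 - 2143 = -59656/15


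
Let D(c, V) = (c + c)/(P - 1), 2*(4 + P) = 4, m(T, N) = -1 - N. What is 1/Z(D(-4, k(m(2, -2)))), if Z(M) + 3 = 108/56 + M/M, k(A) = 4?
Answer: -14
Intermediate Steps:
P = -2 (P = -4 + (½)*4 = -4 + 2 = -2)
D(c, V) = -2*c/3 (D(c, V) = (c + c)/(-2 - 1) = (2*c)/(-3) = (2*c)*(-⅓) = -2*c/3)
Z(M) = -1/14 (Z(M) = -3 + (108/56 + M/M) = -3 + (108*(1/56) + 1) = -3 + (27/14 + 1) = -3 + 41/14 = -1/14)
1/Z(D(-4, k(m(2, -2)))) = 1/(-1/14) = -14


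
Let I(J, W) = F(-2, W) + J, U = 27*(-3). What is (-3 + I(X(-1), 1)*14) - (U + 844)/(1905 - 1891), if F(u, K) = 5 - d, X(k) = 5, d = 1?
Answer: 137/2 ≈ 68.500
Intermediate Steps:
U = -81
F(u, K) = 4 (F(u, K) = 5 - 1*1 = 5 - 1 = 4)
I(J, W) = 4 + J
(-3 + I(X(-1), 1)*14) - (U + 844)/(1905 - 1891) = (-3 + (4 + 5)*14) - (-81 + 844)/(1905 - 1891) = (-3 + 9*14) - 763/14 = (-3 + 126) - 763/14 = 123 - 1*109/2 = 123 - 109/2 = 137/2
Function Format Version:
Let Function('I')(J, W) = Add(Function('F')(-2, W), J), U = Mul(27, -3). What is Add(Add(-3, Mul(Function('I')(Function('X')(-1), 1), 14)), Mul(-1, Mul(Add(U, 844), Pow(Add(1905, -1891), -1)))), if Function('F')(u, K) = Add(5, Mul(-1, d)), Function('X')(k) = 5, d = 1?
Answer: Rational(137, 2) ≈ 68.500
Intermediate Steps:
U = -81
Function('F')(u, K) = 4 (Function('F')(u, K) = Add(5, Mul(-1, 1)) = Add(5, -1) = 4)
Function('I')(J, W) = Add(4, J)
Add(Add(-3, Mul(Function('I')(Function('X')(-1), 1), 14)), Mul(-1, Mul(Add(U, 844), Pow(Add(1905, -1891), -1)))) = Add(Add(-3, Mul(Add(4, 5), 14)), Mul(-1, Mul(Add(-81, 844), Pow(Add(1905, -1891), -1)))) = Add(Add(-3, Mul(9, 14)), Mul(-1, Mul(763, Pow(14, -1)))) = Add(Add(-3, 126), Mul(-1, Mul(763, Rational(1, 14)))) = Add(123, Mul(-1, Rational(109, 2))) = Add(123, Rational(-109, 2)) = Rational(137, 2)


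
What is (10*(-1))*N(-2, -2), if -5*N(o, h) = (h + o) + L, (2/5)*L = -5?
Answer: -33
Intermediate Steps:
L = -25/2 (L = (5/2)*(-5) = -25/2 ≈ -12.500)
N(o, h) = 5/2 - h/5 - o/5 (N(o, h) = -((h + o) - 25/2)/5 = -(-25/2 + h + o)/5 = 5/2 - h/5 - o/5)
(10*(-1))*N(-2, -2) = (10*(-1))*(5/2 - ⅕*(-2) - ⅕*(-2)) = -10*(5/2 + ⅖ + ⅖) = -10*33/10 = -33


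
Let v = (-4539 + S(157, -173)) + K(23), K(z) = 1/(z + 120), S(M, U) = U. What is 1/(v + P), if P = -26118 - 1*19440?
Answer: -143/7188609 ≈ -1.9893e-5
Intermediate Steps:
K(z) = 1/(120 + z)
P = -45558 (P = -26118 - 19440 = -45558)
v = -673815/143 (v = (-4539 - 173) + 1/(120 + 23) = -4712 + 1/143 = -673815/143 ≈ -4712.0)
1/(v + P) = 1/(-673815/143 - 45558) = 1/(-7188609/143) = -143/7188609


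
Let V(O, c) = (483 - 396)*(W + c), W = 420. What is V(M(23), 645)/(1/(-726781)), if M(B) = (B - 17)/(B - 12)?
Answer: -67339893555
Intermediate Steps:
M(B) = (-17 + B)/(-12 + B)
V(O, c) = 36540 + 87*c (V(O, c) = (483 - 396)*(420 + c) = 87*(420 + c) = 36540 + 87*c)
V(M(23), 645)/(1/(-726781)) = (36540 + 87*645)/(1/(-726781)) = (36540 + 56115)/(-1/726781) = 92655*(-726781) = -67339893555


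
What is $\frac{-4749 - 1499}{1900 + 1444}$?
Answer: $- \frac{71}{38} \approx -1.8684$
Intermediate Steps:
$\frac{-4749 - 1499}{1900 + 1444} = - \frac{6248}{3344} = \left(-6248\right) \frac{1}{3344} = - \frac{71}{38}$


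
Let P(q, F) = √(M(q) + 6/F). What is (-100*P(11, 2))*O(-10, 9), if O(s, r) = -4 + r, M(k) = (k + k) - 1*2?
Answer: -500*√23 ≈ -2397.9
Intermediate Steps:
M(k) = -2 + 2*k (M(k) = 2*k - 2 = -2 + 2*k)
P(q, F) = √(-2 + 2*q + 6/F) (P(q, F) = √((-2 + 2*q) + 6/F) = √(-2 + 2*q + 6/F))
(-100*P(11, 2))*O(-10, 9) = (-100*√(-2 + 2*11 + 6/2))*(-4 + 9) = -100*√(-2 + 22 + 6*(½))*5 = -100*√(-2 + 22 + 3)*5 = -100*√23*5 = -500*√23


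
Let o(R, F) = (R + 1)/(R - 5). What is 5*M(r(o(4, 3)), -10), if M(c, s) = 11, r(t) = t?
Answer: 55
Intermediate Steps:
o(R, F) = (1 + R)/(-5 + R)
5*M(r(o(4, 3)), -10) = 5*11 = 55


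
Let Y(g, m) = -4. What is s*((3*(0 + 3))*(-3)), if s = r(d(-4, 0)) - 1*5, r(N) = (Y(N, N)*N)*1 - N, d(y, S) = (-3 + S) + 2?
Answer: 0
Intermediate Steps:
d(y, S) = -1 + S
r(N) = -5*N (r(N) = -4*N*1 - N = -4*N - N = -5*N)
s = 0 (s = -5*(-1 + 0) - 1*5 = -5*(-1) - 5 = 5 - 5 = 0)
s*((3*(0 + 3))*(-3)) = 0*((3*(0 + 3))*(-3)) = 0*((3*3)*(-3)) = 0*(9*(-3)) = 0*(-27) = 0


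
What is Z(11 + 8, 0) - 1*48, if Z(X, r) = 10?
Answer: -38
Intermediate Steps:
Z(11 + 8, 0) - 1*48 = 10 - 1*48 = 10 - 48 = -38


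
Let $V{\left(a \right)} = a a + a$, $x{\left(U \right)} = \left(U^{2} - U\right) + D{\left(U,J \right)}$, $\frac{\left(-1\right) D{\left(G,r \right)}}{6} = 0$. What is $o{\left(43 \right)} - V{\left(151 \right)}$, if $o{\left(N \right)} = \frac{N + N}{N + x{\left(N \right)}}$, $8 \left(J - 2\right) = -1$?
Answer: $- \frac{986934}{43} \approx -22952.0$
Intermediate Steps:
$J = \frac{15}{8}$ ($J = 2 + \frac{1}{8} \left(-1\right) = 2 - \frac{1}{8} = \frac{15}{8} \approx 1.875$)
$D{\left(G,r \right)} = 0$ ($D{\left(G,r \right)} = \left(-6\right) 0 = 0$)
$x{\left(U \right)} = U^{2} - U$ ($x{\left(U \right)} = \left(U^{2} - U\right) + 0 = U^{2} - U$)
$V{\left(a \right)} = a + a^{2}$ ($V{\left(a \right)} = a^{2} + a = a + a^{2}$)
$o{\left(N \right)} = \frac{2 N}{N + N \left(-1 + N\right)}$ ($o{\left(N \right)} = \frac{N + N}{N + N \left(-1 + N\right)} = \frac{2 N}{N + N \left(-1 + N\right)}$)
$o{\left(43 \right)} - V{\left(151 \right)} = \frac{2}{43} - 151 \left(1 + 151\right) = 2 \cdot \frac{1}{43} - 151 \cdot 152 = \frac{2}{43} - 22952 = - \frac{986934}{43}$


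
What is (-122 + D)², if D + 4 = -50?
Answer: 30976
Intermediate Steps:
D = -54 (D = -4 - 50 = -54)
(-122 + D)² = (-122 - 54)² = (-176)² = 30976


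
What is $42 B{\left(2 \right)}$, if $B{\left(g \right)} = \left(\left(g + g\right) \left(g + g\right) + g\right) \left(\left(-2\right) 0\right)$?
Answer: $0$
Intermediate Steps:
$B{\left(g \right)} = 0$ ($B{\left(g \right)} = \left(2 g 2 g + g\right) 0 = \left(4 g^{2} + g\right) 0 = \left(g + 4 g^{2}\right) 0 = 0$)
$42 B{\left(2 \right)} = 42 \cdot 0 = 0$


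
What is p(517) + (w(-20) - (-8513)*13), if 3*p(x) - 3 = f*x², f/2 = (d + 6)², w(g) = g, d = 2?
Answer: 34544942/3 ≈ 1.1515e+7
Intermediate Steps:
f = 128 (f = 2*(2 + 6)² = 2*8² = 2*64 = 128)
p(x) = 1 + 128*x²/3 (p(x) = 1 + (128*x²)/3 = 1 + 128*x²/3)
p(517) + (w(-20) - (-8513)*13) = (1 + (128/3)*517²) + (-20 - (-8513)*13) = (1 + (128/3)*267289) + (-20 - 1*(-110669)) = (1 + 34212992/3) + (-20 + 110669) = 34212995/3 + 110649 = 34544942/3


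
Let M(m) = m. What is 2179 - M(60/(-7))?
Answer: 15313/7 ≈ 2187.6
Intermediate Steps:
2179 - M(60/(-7)) = 2179 - 60/(-7) = 2179 - 60*(-1)/7 = 2179 - 1*(-60/7) = 2179 + 60/7 = 15313/7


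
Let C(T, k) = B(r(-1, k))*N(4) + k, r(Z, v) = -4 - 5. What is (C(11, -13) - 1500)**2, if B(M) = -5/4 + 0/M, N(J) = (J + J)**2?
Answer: 2537649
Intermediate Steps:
r(Z, v) = -9
N(J) = 4*J**2 (N(J) = (2*J)**2 = 4*J**2)
B(M) = -5/4 (B(M) = -5*1/4 + 0 = -5/4 + 0 = -5/4)
C(T, k) = -80 + k (C(T, k) = -5*4**2 + k = -5*16 + k = -5/4*64 + k = -80 + k)
(C(11, -13) - 1500)**2 = ((-80 - 13) - 1500)**2 = (-93 - 1500)**2 = (-1593)**2 = 2537649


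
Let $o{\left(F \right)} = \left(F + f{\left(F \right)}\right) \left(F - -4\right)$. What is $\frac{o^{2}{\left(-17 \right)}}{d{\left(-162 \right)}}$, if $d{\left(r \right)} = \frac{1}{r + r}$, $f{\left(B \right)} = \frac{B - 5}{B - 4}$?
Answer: $- \frac{682776900}{49} \approx -1.3934 \cdot 10^{7}$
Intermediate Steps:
$f{\left(B \right)} = \frac{-5 + B}{-4 + B}$
$o{\left(F \right)} = \left(4 + F\right) \left(F + \frac{-5 + F}{-4 + F}\right)$ ($o{\left(F \right)} = \left(F + \frac{-5 + F}{-4 + F}\right) \left(F - -4\right) = \left(F + \frac{-5 + F}{-4 + F}\right) \left(F + 4\right) = \left(F + \frac{-5 + F}{-4 + F}\right) \left(4 + F\right) = \left(4 + F\right) \left(F + \frac{-5 + F}{-4 + F}\right)$)
$d{\left(r \right)} = \frac{1}{2 r}$
$\frac{o^{2}{\left(-17 \right)}}{d{\left(-162 \right)}} = \frac{\left(\frac{-20 + \left(-17\right)^{2} + \left(-17\right)^{3} - -289}{-4 - 17}\right)^{2}}{\frac{1}{2} \frac{1}{-162}} = \frac{\left(\frac{-20 + 289 - 4913 + 289}{-21}\right)^{2}}{\frac{1}{2} \left(- \frac{1}{162}\right)} = \frac{\left(\left(- \frac{1}{21}\right) \left(-4355\right)\right)^{2}}{- \frac{1}{324}} = \left(\frac{4355}{21}\right)^{2} \left(-324\right) = \frac{18966025}{441} \left(-324\right) = - \frac{682776900}{49}$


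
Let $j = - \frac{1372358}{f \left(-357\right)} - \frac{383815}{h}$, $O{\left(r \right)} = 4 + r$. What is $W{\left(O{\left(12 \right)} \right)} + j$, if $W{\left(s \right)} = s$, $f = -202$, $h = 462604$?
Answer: $- \frac{3787445219}{981183084} \approx -3.8601$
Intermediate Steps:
$j = - \frac{19486374563}{981183084}$ ($j = - \frac{1372358}{\left(-202\right) \left(-357\right)} - \frac{383815}{462604} = - \frac{1372358}{72114} - \frac{383815}{462604} = \left(-1372358\right) \frac{1}{72114} - \frac{383815}{462604} = - \frac{686179}{36057} - \frac{383815}{462604} = - \frac{19486374563}{981183084} \approx -19.86$)
$W{\left(O{\left(12 \right)} \right)} + j = \left(4 + 12\right) - \frac{19486374563}{981183084} = 16 - \frac{19486374563}{981183084} = - \frac{3787445219}{981183084}$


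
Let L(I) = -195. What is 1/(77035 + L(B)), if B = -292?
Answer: 1/76840 ≈ 1.3014e-5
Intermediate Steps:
1/(77035 + L(B)) = 1/(77035 - 195) = 1/76840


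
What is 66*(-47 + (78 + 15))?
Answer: 3036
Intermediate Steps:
66*(-47 + (78 + 15)) = 66*(-47 + 93) = 66*46 = 3036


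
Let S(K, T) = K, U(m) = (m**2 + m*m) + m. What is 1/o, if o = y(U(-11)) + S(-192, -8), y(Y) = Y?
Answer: 1/39 ≈ 0.025641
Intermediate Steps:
U(m) = m + 2*m**2 (U(m) = (m**2 + m**2) + m = 2*m**2 + m = m + 2*m**2)
o = 39 (o = -11*(1 + 2*(-11)) - 192 = -11*(1 - 22) - 192 = -11*(-21) - 192 = 231 - 192 = 39)
1/o = 1/39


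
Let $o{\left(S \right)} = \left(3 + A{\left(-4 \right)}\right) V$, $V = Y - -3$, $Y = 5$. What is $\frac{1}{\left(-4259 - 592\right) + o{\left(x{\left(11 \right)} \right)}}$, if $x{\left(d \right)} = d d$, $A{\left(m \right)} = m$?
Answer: $- \frac{1}{4859} \approx -0.0002058$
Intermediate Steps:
$x{\left(d \right)} = d^{2}$
$V = 8$ ($V = 5 - -3 = 5 + 3 = 8$)
$o{\left(S \right)} = -8$ ($o{\left(S \right)} = \left(3 - 4\right) 8 = \left(-1\right) 8 = -8$)
$\frac{1}{\left(-4259 - 592\right) + o{\left(x{\left(11 \right)} \right)}} = \frac{1}{\left(-4259 - 592\right) - 8} = \frac{1}{-4851 - 8} = \frac{1}{-4859} = - \frac{1}{4859}$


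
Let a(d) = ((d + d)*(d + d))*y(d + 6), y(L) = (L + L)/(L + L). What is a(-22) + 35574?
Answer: 37510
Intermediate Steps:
y(L) = 1 (y(L) = (2*L)/((2*L)) = (2*L)*(1/(2*L)) = 1)
a(d) = 4*d² (a(d) = ((d + d)*(d + d))*1 = ((2*d)*(2*d))*1 = (4*d²)*1 = 4*d²)
a(-22) + 35574 = 4*(-22)² + 35574 = 4*484 + 35574 = 1936 + 35574 = 37510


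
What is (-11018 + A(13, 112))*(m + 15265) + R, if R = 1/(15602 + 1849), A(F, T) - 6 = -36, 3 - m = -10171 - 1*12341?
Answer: -7283932921439/17451 ≈ -4.1739e+8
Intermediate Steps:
m = 22515 (m = 3 - (-10171 - 1*12341) = 3 - (-10171 - 12341) = 3 - 1*(-22512) = 3 + 22512 = 22515)
A(F, T) = -30 (A(F, T) = 6 - 36 = -30)
R = 1/17451 ≈ 5.7303e-5
(-11018 + A(13, 112))*(m + 15265) + R = (-11018 - 30)*(22515 + 15265) + 1/17451 = -11048*37780 + 1/17451 = -417393440 + 1/17451 = -7283932921439/17451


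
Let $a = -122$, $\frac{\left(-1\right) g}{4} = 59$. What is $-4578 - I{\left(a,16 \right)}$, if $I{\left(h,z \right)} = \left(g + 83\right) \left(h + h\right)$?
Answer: $-41910$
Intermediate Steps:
$g = -236$ ($g = \left(-4\right) 59 = -236$)
$I{\left(h,z \right)} = - 306 h$ ($I{\left(h,z \right)} = \left(-236 + 83\right) \left(h + h\right) = - 153 \cdot 2 h = - 306 h$)
$-4578 - I{\left(a,16 \right)} = -4578 - \left(-306\right) \left(-122\right) = -4578 - 37332 = -41910$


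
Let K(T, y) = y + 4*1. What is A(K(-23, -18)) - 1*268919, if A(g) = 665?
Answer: -268254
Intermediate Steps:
K(T, y) = 4 + y (K(T, y) = y + 4 = 4 + y)
A(K(-23, -18)) - 1*268919 = 665 - 1*268919 = 665 - 268919 = -268254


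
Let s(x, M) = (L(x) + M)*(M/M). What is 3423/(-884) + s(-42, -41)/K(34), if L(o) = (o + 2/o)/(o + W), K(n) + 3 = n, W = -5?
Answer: -139725787/27047748 ≈ -5.1659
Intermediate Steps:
K(n) = -3 + n
L(o) = (o + 2/o)/(-5 + o) (L(o) = (o + 2/o)/(o - 5) = (o + 2/o)/(-5 + o))
s(x, M) = M + (2 + x²)/(x*(-5 + x)) (s(x, M) = ((2 + x²)/(x*(-5 + x)) + M)*(M/M) = (M + (2 + x²)/(x*(-5 + x)))*1 = M + (2 + x²)/(x*(-5 + x)))
3423/(-884) + s(-42, -41)/K(34) = 3423/(-884) + ((2 + (-42)² - 41*(-42)*(-5 - 42))/((-42)*(-5 - 42)))/(-3 + 34) = 3423*(-1/884) - 1/42*(2 + 1764 - 41*(-42)*(-47))/(-47)/31 = -3423/884 - 1/42*(-1/47)*(2 + 1764 - 80934)*(1/31) = -3423/884 - 1/42*(-1/47)*(-79168)*(1/31) = -3423/884 - 39584/987*1/31 = -3423/884 - 39584/30597 = -139725787/27047748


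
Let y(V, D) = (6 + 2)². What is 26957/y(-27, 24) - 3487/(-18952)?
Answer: 63889029/151616 ≈ 421.39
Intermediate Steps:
y(V, D) = 64 (y(V, D) = 8² = 64)
26957/y(-27, 24) - 3487/(-18952) = 26957/64 - 3487/(-18952) = 26957*(1/64) - 3487*(-1/18952) = 26957/64 + 3487/18952 = 63889029/151616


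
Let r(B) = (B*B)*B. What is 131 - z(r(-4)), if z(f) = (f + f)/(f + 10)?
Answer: 3473/27 ≈ 128.63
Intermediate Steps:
r(B) = B³ (r(B) = B²*B = B³)
z(f) = 2*f/(10 + f) (z(f) = (2*f)/(10 + f) = 2*f/(10 + f))
131 - z(r(-4)) = 131 - 2*(-4)³/(10 + (-4)³) = 131 - 2*(-64)/(10 - 64) = 131 - 2*(-64)/(-54) = 131 - 2*(-64)*(-1)/54 = 131 - 1*64/27 = 131 - 64/27 = 3473/27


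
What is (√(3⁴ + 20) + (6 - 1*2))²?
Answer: (4 + √101)² ≈ 197.40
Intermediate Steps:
(√(3⁴ + 20) + (6 - 1*2))² = (√(81 + 20) + (6 - 2))² = (√101 + 4)² = (4 + √101)²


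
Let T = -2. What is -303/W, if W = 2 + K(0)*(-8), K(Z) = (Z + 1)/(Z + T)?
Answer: -101/2 ≈ -50.500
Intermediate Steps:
K(Z) = (1 + Z)/(-2 + Z) (K(Z) = (Z + 1)/(Z - 2) = (1 + Z)/(-2 + Z))
W = 6 (W = 2 + ((1 + 0)/(-2 + 0))*(-8) = 2 + (1/(-2))*(-8) = 2 - ½*1*(-8) = 2 - ½*(-8) = 2 + 4 = 6)
-303/W = -303/6 = -3*101/6 = -101/2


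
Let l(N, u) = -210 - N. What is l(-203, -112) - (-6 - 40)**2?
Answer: -2123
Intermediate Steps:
l(-203, -112) - (-6 - 40)**2 = (-210 - 1*(-203)) - (-6 - 40)**2 = (-210 + 203) - 1*(-46)**2 = -7 - 1*2116 = -7 - 2116 = -2123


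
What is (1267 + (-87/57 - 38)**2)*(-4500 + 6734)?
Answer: 2281780792/361 ≈ 6.3207e+6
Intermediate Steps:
(1267 + (-87/57 - 38)**2)*(-4500 + 6734) = (1267 + (-87*1/57 - 38)**2)*2234 = (1267 + (-29/19 - 38)**2)*2234 = (1267 + (-751/19)**2)*2234 = (1267 + 564001/361)*2234 = (1021388/361)*2234 = 2281780792/361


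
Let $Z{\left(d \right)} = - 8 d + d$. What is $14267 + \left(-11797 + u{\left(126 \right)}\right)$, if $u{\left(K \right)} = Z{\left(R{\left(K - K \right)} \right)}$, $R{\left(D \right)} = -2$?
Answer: $2484$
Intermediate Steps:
$Z{\left(d \right)} = - 7 d$
$u{\left(K \right)} = 14$ ($u{\left(K \right)} = \left(-7\right) \left(-2\right) = 14$)
$14267 + \left(-11797 + u{\left(126 \right)}\right) = 14267 + \left(-11797 + 14\right) = 14267 - 11783 = 2484$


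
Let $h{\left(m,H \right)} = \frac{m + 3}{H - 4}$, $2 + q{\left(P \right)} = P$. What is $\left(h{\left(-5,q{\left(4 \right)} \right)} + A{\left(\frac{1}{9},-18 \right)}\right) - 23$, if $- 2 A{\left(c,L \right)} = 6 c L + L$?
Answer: $-7$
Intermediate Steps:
$q{\left(P \right)} = -2 + P$
$h{\left(m,H \right)} = \frac{3 + m}{-4 + H}$
$A{\left(c,L \right)} = - \frac{L}{2} - 3 L c$ ($A{\left(c,L \right)} = - \frac{6 c L + L}{2} = - \frac{6 L c + L}{2} = - \frac{L + 6 L c}{2} = - \frac{L}{2} - 3 L c$)
$\left(h{\left(-5,q{\left(4 \right)} \right)} + A{\left(\frac{1}{9},-18 \right)}\right) - 23 = \left(\frac{3 - 5}{-4 + \left(-2 + 4\right)} - - 9 \left(1 + \frac{6}{9}\right)\right) - 23 = \left(\frac{1}{-4 + 2} \left(-2\right) - - 9 \left(1 + 6 \cdot \frac{1}{9}\right)\right) - 23 = \left(\frac{1}{-2} \left(-2\right) - - 9 \left(1 + \frac{2}{3}\right)\right) - 23 = \left(\left(- \frac{1}{2}\right) \left(-2\right) - \left(-9\right) \frac{5}{3}\right) - 23 = \left(1 + 15\right) - 23 = 16 - 23 = -7$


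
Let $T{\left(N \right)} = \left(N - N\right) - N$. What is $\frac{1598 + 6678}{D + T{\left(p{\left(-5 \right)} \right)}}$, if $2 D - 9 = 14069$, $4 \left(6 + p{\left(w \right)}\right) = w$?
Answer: $\frac{33104}{28185} \approx 1.1745$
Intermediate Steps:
$p{\left(w \right)} = -6 + \frac{w}{4}$
$T{\left(N \right)} = - N$ ($T{\left(N \right)} = 0 - N = - N$)
$D = 7039$ ($D = \frac{9}{2} + \frac{1}{2} \cdot 14069 = \frac{9}{2} + \frac{14069}{2} = 7039$)
$\frac{1598 + 6678}{D + T{\left(p{\left(-5 \right)} \right)}} = \frac{1598 + 6678}{7039 - \left(-6 + \frac{1}{4} \left(-5\right)\right)} = \frac{8276}{7039 - \left(-6 - \frac{5}{4}\right)} = \frac{8276}{7039 - - \frac{29}{4}} = \frac{8276}{7039 + \frac{29}{4}} = \frac{8276}{\frac{28185}{4}} = 8276 \cdot \frac{4}{28185} = \frac{33104}{28185}$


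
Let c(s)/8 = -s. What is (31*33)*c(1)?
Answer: -8184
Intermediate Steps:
c(s) = -8*s (c(s) = 8*(-s) = -8*s)
(31*33)*c(1) = (31*33)*(-8*1) = 1023*(-8) = -8184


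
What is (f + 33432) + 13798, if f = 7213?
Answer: 54443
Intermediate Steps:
(f + 33432) + 13798 = (7213 + 33432) + 13798 = 40645 + 13798 = 54443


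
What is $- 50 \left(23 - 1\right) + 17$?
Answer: $-1083$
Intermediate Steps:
$- 50 \left(23 - 1\right) + 17 = \left(-50\right) 22 + 17 = -1100 + 17 = -1083$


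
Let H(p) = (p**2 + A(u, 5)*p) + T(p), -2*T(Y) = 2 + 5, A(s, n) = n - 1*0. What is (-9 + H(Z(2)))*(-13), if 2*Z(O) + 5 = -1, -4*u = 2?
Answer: 481/2 ≈ 240.50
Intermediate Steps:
u = -1/2 (u = -1/4*2 = -1/2 ≈ -0.50000)
Z(O) = -3 (Z(O) = -5/2 + (1/2)*(-1) = -5/2 - 1/2 = -3)
A(s, n) = n (A(s, n) = n + 0 = n)
T(Y) = -7/2 (T(Y) = -(2 + 5)/2 = -1/2*7 = -7/2)
H(p) = -7/2 + p**2 + 5*p (H(p) = (p**2 + 5*p) - 7/2 = -7/2 + p**2 + 5*p)
(-9 + H(Z(2)))*(-13) = (-9 + (-7/2 + (-3)**2 + 5*(-3)))*(-13) = (-9 + (-7/2 + 9 - 15))*(-13) = (-9 - 19/2)*(-13) = -37/2*(-13) = 481/2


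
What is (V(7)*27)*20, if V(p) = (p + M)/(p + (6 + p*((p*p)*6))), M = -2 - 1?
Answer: 2160/2071 ≈ 1.0430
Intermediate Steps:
M = -3
V(p) = (-3 + p)/(6 + p + 6*p³) (V(p) = (p - 3)/(p + (6 + p*((p*p)*6))) = (-3 + p)/(p + (6 + p*(p²*6))) = (-3 + p)/(p + (6 + p*(6*p²))) = (-3 + p)/(p + (6 + 6*p³)) = (-3 + p)/(6 + p + 6*p³))
(V(7)*27)*20 = (((-3 + 7)/(6 + 7 + 6*7³))*27)*20 = ((4/(6 + 7 + 6*343))*27)*20 = ((4/(6 + 7 + 2058))*27)*20 = ((4/2071)*27)*20 = (108/2071)*20 = 2160/2071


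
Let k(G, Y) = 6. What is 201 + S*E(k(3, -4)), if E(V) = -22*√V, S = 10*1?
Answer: 201 - 220*√6 ≈ -337.89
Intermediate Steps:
S = 10
201 + S*E(k(3, -4)) = 201 + 10*(-22*√6) = 201 - 220*√6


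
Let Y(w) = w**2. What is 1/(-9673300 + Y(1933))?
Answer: -1/5936811 ≈ -1.6844e-7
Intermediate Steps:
1/(-9673300 + Y(1933)) = 1/(-9673300 + 1933**2) = 1/(-9673300 + 3736489) = 1/(-5936811) = -1/5936811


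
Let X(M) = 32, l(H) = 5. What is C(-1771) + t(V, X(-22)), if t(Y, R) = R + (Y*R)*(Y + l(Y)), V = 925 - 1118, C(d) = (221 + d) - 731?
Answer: 1158839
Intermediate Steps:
C(d) = -510 + d
V = -193
t(Y, R) = R + R*Y*(5 + Y) (t(Y, R) = R + (Y*R)*(Y + 5) = R + (R*Y)*(5 + Y) = R + R*Y*(5 + Y))
C(-1771) + t(V, X(-22)) = (-510 - 1771) + 32*(1 + (-193)² + 5*(-193)) = -2281 + 32*(1 + 37249 - 965) = -2281 + 32*36285 = -2281 + 1161120 = 1158839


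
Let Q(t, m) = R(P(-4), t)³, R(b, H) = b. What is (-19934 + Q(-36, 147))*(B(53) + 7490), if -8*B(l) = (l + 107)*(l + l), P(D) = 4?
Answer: -106701900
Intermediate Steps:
B(l) = -l*(107 + l)/4 (B(l) = -(l + 107)*(l + l)/8 = -(107 + l)*2*l/8 = -l*(107 + l)/4)
Q(t, m) = 64 (Q(t, m) = 4³ = 64)
(-19934 + Q(-36, 147))*(B(53) + 7490) = (-19934 + 64)*(-¼*53*(107 + 53) + 7490) = -19870*(-¼*53*160 + 7490) = -19870*(-2120 + 7490) = -19870*5370 = -106701900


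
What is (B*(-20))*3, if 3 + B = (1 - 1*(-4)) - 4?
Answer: 120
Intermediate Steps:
B = -2 (B = -3 + ((1 - 1*(-4)) - 4) = -3 + ((1 + 4) - 4) = -3 + (5 - 4) = -3 + 1 = -2)
(B*(-20))*3 = -2*(-20)*3 = 40*3 = 120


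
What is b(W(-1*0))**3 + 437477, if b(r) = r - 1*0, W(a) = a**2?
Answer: 437477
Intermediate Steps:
b(r) = r (b(r) = r + 0 = r)
b(W(-1*0))**3 + 437477 = ((-1*0)**2)**3 + 437477 = (0**2)**3 + 437477 = 0**3 + 437477 = 0 + 437477 = 437477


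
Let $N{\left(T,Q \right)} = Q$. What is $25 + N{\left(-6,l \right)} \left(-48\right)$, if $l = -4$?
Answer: $217$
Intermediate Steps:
$25 + N{\left(-6,l \right)} \left(-48\right) = 25 - -192 = 25 + 192 = 217$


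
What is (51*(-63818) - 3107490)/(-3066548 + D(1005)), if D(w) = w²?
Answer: 6362208/2056523 ≈ 3.0937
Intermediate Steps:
(51*(-63818) - 3107490)/(-3066548 + D(1005)) = (51*(-63818) - 3107490)/(-3066548 + 1005²) = (-3254718 - 3107490)/(-3066548 + 1010025) = -6362208/(-2056523) = -6362208*(-1/2056523) = 6362208/2056523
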